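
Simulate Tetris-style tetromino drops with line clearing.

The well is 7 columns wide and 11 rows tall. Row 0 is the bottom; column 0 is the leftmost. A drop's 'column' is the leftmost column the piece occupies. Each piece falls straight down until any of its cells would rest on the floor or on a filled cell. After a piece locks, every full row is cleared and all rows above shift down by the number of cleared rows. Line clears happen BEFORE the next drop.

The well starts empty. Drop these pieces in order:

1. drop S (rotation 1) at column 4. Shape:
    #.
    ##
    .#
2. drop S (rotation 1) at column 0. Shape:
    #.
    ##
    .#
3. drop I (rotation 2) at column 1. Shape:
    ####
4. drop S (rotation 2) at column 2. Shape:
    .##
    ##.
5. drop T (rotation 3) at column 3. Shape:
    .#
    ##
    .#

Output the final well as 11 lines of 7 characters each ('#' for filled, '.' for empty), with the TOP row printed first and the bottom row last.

Drop 1: S rot1 at col 4 lands with bottom-row=0; cleared 0 line(s) (total 0); column heights now [0 0 0 0 3 2 0], max=3
Drop 2: S rot1 at col 0 lands with bottom-row=0; cleared 0 line(s) (total 0); column heights now [3 2 0 0 3 2 0], max=3
Drop 3: I rot2 at col 1 lands with bottom-row=3; cleared 0 line(s) (total 0); column heights now [3 4 4 4 4 2 0], max=4
Drop 4: S rot2 at col 2 lands with bottom-row=4; cleared 0 line(s) (total 0); column heights now [3 4 5 6 6 2 0], max=6
Drop 5: T rot3 at col 3 lands with bottom-row=6; cleared 0 line(s) (total 0); column heights now [3 4 5 8 9 2 0], max=9

Answer: .......
.......
....#..
...##..
....#..
...##..
..##...
.####..
#...#..
##..##.
.#...#.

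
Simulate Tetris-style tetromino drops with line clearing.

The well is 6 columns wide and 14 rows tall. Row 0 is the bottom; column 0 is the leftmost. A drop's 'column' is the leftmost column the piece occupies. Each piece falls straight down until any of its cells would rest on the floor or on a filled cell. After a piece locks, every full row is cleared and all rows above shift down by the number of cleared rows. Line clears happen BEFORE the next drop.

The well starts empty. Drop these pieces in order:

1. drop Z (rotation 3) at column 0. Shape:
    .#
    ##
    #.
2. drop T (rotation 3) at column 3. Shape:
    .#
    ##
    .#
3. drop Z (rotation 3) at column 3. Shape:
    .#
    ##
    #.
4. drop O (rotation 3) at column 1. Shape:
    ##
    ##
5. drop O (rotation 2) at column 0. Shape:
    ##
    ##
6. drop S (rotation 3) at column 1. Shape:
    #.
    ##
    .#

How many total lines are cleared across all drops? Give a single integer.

Drop 1: Z rot3 at col 0 lands with bottom-row=0; cleared 0 line(s) (total 0); column heights now [2 3 0 0 0 0], max=3
Drop 2: T rot3 at col 3 lands with bottom-row=0; cleared 0 line(s) (total 0); column heights now [2 3 0 2 3 0], max=3
Drop 3: Z rot3 at col 3 lands with bottom-row=2; cleared 0 line(s) (total 0); column heights now [2 3 0 4 5 0], max=5
Drop 4: O rot3 at col 1 lands with bottom-row=3; cleared 0 line(s) (total 0); column heights now [2 5 5 4 5 0], max=5
Drop 5: O rot2 at col 0 lands with bottom-row=5; cleared 0 line(s) (total 0); column heights now [7 7 5 4 5 0], max=7
Drop 6: S rot3 at col 1 lands with bottom-row=6; cleared 0 line(s) (total 0); column heights now [7 9 8 4 5 0], max=9

Answer: 0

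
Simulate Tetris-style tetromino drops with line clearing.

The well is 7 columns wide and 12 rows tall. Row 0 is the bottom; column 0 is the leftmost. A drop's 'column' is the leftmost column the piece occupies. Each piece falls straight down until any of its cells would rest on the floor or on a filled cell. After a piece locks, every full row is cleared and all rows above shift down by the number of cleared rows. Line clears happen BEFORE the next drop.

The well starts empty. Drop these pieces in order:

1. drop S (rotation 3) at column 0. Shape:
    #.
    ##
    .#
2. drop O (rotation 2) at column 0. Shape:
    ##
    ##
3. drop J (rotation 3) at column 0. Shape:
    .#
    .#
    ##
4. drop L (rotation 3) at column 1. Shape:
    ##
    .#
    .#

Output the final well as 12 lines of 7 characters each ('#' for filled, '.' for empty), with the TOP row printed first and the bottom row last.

Answer: .......
.......
.......
.##....
.##....
.##....
##.....
##.....
##.....
#......
##.....
.#.....

Derivation:
Drop 1: S rot3 at col 0 lands with bottom-row=0; cleared 0 line(s) (total 0); column heights now [3 2 0 0 0 0 0], max=3
Drop 2: O rot2 at col 0 lands with bottom-row=3; cleared 0 line(s) (total 0); column heights now [5 5 0 0 0 0 0], max=5
Drop 3: J rot3 at col 0 lands with bottom-row=5; cleared 0 line(s) (total 0); column heights now [6 8 0 0 0 0 0], max=8
Drop 4: L rot3 at col 1 lands with bottom-row=6; cleared 0 line(s) (total 0); column heights now [6 9 9 0 0 0 0], max=9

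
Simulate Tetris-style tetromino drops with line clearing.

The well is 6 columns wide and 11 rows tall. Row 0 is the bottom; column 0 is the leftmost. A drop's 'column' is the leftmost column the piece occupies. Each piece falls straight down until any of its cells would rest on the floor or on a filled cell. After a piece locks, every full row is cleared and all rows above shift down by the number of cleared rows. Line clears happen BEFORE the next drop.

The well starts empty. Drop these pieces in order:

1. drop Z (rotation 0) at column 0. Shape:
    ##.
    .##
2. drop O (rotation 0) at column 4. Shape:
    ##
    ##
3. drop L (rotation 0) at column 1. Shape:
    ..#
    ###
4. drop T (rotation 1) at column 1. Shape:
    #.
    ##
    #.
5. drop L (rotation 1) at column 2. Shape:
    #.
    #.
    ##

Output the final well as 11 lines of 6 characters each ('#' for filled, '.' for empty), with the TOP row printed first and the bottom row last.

Answer: ......
......
......
..#...
..#...
.###..
.##...
.#.#..
.###..
##..##
.##.##

Derivation:
Drop 1: Z rot0 at col 0 lands with bottom-row=0; cleared 0 line(s) (total 0); column heights now [2 2 1 0 0 0], max=2
Drop 2: O rot0 at col 4 lands with bottom-row=0; cleared 0 line(s) (total 0); column heights now [2 2 1 0 2 2], max=2
Drop 3: L rot0 at col 1 lands with bottom-row=2; cleared 0 line(s) (total 0); column heights now [2 3 3 4 2 2], max=4
Drop 4: T rot1 at col 1 lands with bottom-row=3; cleared 0 line(s) (total 0); column heights now [2 6 5 4 2 2], max=6
Drop 5: L rot1 at col 2 lands with bottom-row=5; cleared 0 line(s) (total 0); column heights now [2 6 8 6 2 2], max=8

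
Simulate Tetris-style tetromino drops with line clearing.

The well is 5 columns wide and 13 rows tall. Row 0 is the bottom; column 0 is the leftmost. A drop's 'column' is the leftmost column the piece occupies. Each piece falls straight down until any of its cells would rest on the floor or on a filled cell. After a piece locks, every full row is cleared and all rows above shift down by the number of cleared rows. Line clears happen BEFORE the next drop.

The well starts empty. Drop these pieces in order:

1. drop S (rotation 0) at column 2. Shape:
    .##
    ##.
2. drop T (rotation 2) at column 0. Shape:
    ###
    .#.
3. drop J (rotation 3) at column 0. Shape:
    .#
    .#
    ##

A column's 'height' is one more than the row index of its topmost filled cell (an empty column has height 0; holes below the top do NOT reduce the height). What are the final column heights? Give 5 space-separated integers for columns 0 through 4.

Answer: 2 4 1 1 0

Derivation:
Drop 1: S rot0 at col 2 lands with bottom-row=0; cleared 0 line(s) (total 0); column heights now [0 0 1 2 2], max=2
Drop 2: T rot2 at col 0 lands with bottom-row=0; cleared 1 line(s) (total 1); column heights now [0 1 1 1 0], max=1
Drop 3: J rot3 at col 0 lands with bottom-row=1; cleared 0 line(s) (total 1); column heights now [2 4 1 1 0], max=4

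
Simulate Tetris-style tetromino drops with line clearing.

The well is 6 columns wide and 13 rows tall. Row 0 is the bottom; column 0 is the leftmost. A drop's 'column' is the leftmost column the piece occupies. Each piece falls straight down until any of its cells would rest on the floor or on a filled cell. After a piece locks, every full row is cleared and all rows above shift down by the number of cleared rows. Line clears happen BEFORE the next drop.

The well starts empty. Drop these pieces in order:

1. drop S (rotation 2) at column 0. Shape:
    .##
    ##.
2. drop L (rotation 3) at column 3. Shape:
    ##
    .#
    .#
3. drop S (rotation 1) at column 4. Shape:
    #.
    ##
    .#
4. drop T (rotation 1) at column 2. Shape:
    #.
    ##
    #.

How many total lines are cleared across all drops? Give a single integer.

Drop 1: S rot2 at col 0 lands with bottom-row=0; cleared 0 line(s) (total 0); column heights now [1 2 2 0 0 0], max=2
Drop 2: L rot3 at col 3 lands with bottom-row=0; cleared 0 line(s) (total 0); column heights now [1 2 2 3 3 0], max=3
Drop 3: S rot1 at col 4 lands with bottom-row=2; cleared 0 line(s) (total 0); column heights now [1 2 2 3 5 4], max=5
Drop 4: T rot1 at col 2 lands with bottom-row=2; cleared 0 line(s) (total 0); column heights now [1 2 5 4 5 4], max=5

Answer: 0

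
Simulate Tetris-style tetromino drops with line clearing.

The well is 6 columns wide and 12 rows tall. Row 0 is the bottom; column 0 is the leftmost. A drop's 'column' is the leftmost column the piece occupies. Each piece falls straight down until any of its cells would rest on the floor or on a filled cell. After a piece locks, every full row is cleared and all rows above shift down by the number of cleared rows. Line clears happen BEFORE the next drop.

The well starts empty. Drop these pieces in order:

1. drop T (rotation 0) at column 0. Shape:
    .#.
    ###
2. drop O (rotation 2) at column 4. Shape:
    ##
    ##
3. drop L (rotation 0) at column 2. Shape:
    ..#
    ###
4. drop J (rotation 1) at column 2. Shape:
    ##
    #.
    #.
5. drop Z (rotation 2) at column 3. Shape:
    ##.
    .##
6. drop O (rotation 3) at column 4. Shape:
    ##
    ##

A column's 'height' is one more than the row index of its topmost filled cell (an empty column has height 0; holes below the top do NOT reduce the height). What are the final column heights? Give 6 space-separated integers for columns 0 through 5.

Drop 1: T rot0 at col 0 lands with bottom-row=0; cleared 0 line(s) (total 0); column heights now [1 2 1 0 0 0], max=2
Drop 2: O rot2 at col 4 lands with bottom-row=0; cleared 0 line(s) (total 0); column heights now [1 2 1 0 2 2], max=2
Drop 3: L rot0 at col 2 lands with bottom-row=2; cleared 0 line(s) (total 0); column heights now [1 2 3 3 4 2], max=4
Drop 4: J rot1 at col 2 lands with bottom-row=3; cleared 0 line(s) (total 0); column heights now [1 2 6 6 4 2], max=6
Drop 5: Z rot2 at col 3 lands with bottom-row=5; cleared 0 line(s) (total 0); column heights now [1 2 6 7 7 6], max=7
Drop 6: O rot3 at col 4 lands with bottom-row=7; cleared 0 line(s) (total 0); column heights now [1 2 6 7 9 9], max=9

Answer: 1 2 6 7 9 9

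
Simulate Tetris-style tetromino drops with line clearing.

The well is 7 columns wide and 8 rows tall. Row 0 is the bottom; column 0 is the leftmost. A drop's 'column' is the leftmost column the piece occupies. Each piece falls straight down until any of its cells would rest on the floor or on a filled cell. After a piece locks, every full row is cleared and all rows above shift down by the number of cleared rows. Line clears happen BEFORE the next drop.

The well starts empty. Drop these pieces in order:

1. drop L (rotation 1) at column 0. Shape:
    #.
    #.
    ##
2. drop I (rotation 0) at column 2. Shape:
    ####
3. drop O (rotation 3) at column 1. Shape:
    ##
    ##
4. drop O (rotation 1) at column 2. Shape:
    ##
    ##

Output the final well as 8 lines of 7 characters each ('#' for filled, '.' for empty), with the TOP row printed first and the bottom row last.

Drop 1: L rot1 at col 0 lands with bottom-row=0; cleared 0 line(s) (total 0); column heights now [3 1 0 0 0 0 0], max=3
Drop 2: I rot0 at col 2 lands with bottom-row=0; cleared 0 line(s) (total 0); column heights now [3 1 1 1 1 1 0], max=3
Drop 3: O rot3 at col 1 lands with bottom-row=1; cleared 0 line(s) (total 0); column heights now [3 3 3 1 1 1 0], max=3
Drop 4: O rot1 at col 2 lands with bottom-row=3; cleared 0 line(s) (total 0); column heights now [3 3 5 5 1 1 0], max=5

Answer: .......
.......
.......
..##...
..##...
###....
###....
######.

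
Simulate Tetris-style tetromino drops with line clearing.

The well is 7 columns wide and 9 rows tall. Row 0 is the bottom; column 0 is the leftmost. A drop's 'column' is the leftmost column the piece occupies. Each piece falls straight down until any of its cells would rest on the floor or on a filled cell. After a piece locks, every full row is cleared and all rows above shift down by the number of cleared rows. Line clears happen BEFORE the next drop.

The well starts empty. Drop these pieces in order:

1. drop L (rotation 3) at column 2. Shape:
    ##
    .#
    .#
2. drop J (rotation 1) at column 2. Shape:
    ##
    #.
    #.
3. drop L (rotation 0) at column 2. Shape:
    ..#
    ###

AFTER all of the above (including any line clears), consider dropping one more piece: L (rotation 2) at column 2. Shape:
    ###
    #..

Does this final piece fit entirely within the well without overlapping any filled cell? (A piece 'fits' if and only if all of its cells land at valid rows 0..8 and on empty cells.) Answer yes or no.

Drop 1: L rot3 at col 2 lands with bottom-row=0; cleared 0 line(s) (total 0); column heights now [0 0 3 3 0 0 0], max=3
Drop 2: J rot1 at col 2 lands with bottom-row=3; cleared 0 line(s) (total 0); column heights now [0 0 6 6 0 0 0], max=6
Drop 3: L rot0 at col 2 lands with bottom-row=6; cleared 0 line(s) (total 0); column heights now [0 0 7 7 8 0 0], max=8
Test piece L rot2 at col 2 (width 3): heights before test = [0 0 7 7 8 0 0]; fits = True

Answer: yes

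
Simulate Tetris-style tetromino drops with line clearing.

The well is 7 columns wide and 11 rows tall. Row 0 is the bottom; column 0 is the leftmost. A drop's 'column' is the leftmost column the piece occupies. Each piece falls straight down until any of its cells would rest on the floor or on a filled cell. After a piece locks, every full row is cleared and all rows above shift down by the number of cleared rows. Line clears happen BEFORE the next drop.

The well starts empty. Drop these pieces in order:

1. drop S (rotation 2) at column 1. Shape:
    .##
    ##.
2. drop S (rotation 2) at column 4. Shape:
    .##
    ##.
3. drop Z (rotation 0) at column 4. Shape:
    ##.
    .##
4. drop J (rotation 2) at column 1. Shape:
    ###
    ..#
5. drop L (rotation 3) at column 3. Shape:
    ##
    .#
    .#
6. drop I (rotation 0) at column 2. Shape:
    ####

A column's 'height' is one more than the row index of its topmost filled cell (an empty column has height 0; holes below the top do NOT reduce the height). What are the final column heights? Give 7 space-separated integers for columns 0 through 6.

Drop 1: S rot2 at col 1 lands with bottom-row=0; cleared 0 line(s) (total 0); column heights now [0 1 2 2 0 0 0], max=2
Drop 2: S rot2 at col 4 lands with bottom-row=0; cleared 0 line(s) (total 0); column heights now [0 1 2 2 1 2 2], max=2
Drop 3: Z rot0 at col 4 lands with bottom-row=2; cleared 0 line(s) (total 0); column heights now [0 1 2 2 4 4 3], max=4
Drop 4: J rot2 at col 1 lands with bottom-row=2; cleared 0 line(s) (total 0); column heights now [0 4 4 4 4 4 3], max=4
Drop 5: L rot3 at col 3 lands with bottom-row=4; cleared 0 line(s) (total 0); column heights now [0 4 4 7 7 4 3], max=7
Drop 6: I rot0 at col 2 lands with bottom-row=7; cleared 0 line(s) (total 0); column heights now [0 4 8 8 8 8 3], max=8

Answer: 0 4 8 8 8 8 3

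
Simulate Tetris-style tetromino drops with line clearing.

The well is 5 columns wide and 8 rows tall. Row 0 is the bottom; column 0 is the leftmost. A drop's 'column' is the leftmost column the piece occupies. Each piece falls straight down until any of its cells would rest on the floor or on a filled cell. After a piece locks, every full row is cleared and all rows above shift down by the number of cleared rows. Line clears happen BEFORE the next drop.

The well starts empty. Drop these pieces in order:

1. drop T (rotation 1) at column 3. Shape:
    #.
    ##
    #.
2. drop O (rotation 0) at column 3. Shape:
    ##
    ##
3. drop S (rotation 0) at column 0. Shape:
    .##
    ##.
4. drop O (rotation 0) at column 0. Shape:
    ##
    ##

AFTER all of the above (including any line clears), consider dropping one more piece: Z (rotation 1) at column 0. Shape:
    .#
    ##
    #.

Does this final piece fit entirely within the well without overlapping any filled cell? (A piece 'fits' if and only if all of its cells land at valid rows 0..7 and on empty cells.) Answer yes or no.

Answer: yes

Derivation:
Drop 1: T rot1 at col 3 lands with bottom-row=0; cleared 0 line(s) (total 0); column heights now [0 0 0 3 2], max=3
Drop 2: O rot0 at col 3 lands with bottom-row=3; cleared 0 line(s) (total 0); column heights now [0 0 0 5 5], max=5
Drop 3: S rot0 at col 0 lands with bottom-row=0; cleared 0 line(s) (total 0); column heights now [1 2 2 5 5], max=5
Drop 4: O rot0 at col 0 lands with bottom-row=2; cleared 0 line(s) (total 0); column heights now [4 4 2 5 5], max=5
Test piece Z rot1 at col 0 (width 2): heights before test = [4 4 2 5 5]; fits = True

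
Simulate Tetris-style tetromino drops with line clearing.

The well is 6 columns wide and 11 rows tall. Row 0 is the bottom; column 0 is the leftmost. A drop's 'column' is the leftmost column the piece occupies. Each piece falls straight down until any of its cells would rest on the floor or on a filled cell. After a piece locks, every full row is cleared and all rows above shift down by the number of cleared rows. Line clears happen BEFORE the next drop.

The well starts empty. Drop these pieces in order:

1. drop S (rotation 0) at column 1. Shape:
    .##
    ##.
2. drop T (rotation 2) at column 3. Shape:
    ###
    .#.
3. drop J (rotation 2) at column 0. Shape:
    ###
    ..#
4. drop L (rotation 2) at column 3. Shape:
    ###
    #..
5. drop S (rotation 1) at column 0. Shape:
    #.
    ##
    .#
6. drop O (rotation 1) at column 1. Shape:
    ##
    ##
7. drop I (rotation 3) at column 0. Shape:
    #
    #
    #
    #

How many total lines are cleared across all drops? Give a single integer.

Answer: 0

Derivation:
Drop 1: S rot0 at col 1 lands with bottom-row=0; cleared 0 line(s) (total 0); column heights now [0 1 2 2 0 0], max=2
Drop 2: T rot2 at col 3 lands with bottom-row=1; cleared 0 line(s) (total 0); column heights now [0 1 2 3 3 3], max=3
Drop 3: J rot2 at col 0 lands with bottom-row=2; cleared 0 line(s) (total 0); column heights now [4 4 4 3 3 3], max=4
Drop 4: L rot2 at col 3 lands with bottom-row=3; cleared 0 line(s) (total 0); column heights now [4 4 4 5 5 5], max=5
Drop 5: S rot1 at col 0 lands with bottom-row=4; cleared 0 line(s) (total 0); column heights now [7 6 4 5 5 5], max=7
Drop 6: O rot1 at col 1 lands with bottom-row=6; cleared 0 line(s) (total 0); column heights now [7 8 8 5 5 5], max=8
Drop 7: I rot3 at col 0 lands with bottom-row=7; cleared 0 line(s) (total 0); column heights now [11 8 8 5 5 5], max=11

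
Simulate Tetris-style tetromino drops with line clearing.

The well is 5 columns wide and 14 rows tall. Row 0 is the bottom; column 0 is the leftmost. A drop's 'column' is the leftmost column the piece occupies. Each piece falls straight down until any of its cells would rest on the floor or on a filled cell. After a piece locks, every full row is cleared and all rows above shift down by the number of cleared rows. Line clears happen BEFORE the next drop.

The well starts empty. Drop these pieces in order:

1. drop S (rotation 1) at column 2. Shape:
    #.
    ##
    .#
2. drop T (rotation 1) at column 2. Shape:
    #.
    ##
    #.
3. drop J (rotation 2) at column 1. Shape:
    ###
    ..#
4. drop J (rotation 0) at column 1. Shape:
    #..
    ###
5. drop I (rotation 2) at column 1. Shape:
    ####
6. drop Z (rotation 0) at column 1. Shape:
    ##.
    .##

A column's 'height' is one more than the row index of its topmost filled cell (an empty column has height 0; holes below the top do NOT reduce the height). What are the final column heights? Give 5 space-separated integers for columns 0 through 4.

Drop 1: S rot1 at col 2 lands with bottom-row=0; cleared 0 line(s) (total 0); column heights now [0 0 3 2 0], max=3
Drop 2: T rot1 at col 2 lands with bottom-row=3; cleared 0 line(s) (total 0); column heights now [0 0 6 5 0], max=6
Drop 3: J rot2 at col 1 lands with bottom-row=5; cleared 0 line(s) (total 0); column heights now [0 7 7 7 0], max=7
Drop 4: J rot0 at col 1 lands with bottom-row=7; cleared 0 line(s) (total 0); column heights now [0 9 8 8 0], max=9
Drop 5: I rot2 at col 1 lands with bottom-row=9; cleared 0 line(s) (total 0); column heights now [0 10 10 10 10], max=10
Drop 6: Z rot0 at col 1 lands with bottom-row=10; cleared 0 line(s) (total 0); column heights now [0 12 12 11 10], max=12

Answer: 0 12 12 11 10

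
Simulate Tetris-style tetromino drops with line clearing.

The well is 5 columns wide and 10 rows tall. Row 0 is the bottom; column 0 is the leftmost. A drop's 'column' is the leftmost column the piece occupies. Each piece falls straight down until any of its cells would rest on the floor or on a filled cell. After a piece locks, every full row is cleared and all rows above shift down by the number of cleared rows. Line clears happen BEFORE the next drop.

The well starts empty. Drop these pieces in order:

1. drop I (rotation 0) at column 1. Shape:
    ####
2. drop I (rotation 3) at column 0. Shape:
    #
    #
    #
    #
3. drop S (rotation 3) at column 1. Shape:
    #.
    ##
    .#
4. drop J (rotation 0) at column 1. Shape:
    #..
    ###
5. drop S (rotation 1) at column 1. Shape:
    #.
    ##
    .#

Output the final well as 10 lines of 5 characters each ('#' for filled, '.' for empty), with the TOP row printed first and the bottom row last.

Drop 1: I rot0 at col 1 lands with bottom-row=0; cleared 0 line(s) (total 0); column heights now [0 1 1 1 1], max=1
Drop 2: I rot3 at col 0 lands with bottom-row=0; cleared 1 line(s) (total 1); column heights now [3 0 0 0 0], max=3
Drop 3: S rot3 at col 1 lands with bottom-row=0; cleared 0 line(s) (total 1); column heights now [3 3 2 0 0], max=3
Drop 4: J rot0 at col 1 lands with bottom-row=3; cleared 0 line(s) (total 1); column heights now [3 5 4 4 0], max=5
Drop 5: S rot1 at col 1 lands with bottom-row=4; cleared 0 line(s) (total 1); column heights now [3 7 6 4 0], max=7

Answer: .....
.....
.....
.#...
.##..
.##..
.###.
##...
###..
#.#..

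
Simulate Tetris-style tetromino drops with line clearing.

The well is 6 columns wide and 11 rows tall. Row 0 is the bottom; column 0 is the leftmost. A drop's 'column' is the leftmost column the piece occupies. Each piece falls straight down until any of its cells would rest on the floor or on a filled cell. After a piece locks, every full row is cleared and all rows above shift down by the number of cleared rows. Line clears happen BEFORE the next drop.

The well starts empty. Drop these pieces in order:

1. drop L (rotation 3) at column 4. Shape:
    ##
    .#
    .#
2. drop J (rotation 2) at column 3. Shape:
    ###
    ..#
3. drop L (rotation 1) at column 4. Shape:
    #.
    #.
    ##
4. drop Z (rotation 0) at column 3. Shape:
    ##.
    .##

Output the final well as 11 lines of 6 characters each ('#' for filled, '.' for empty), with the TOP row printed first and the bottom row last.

Drop 1: L rot3 at col 4 lands with bottom-row=0; cleared 0 line(s) (total 0); column heights now [0 0 0 0 3 3], max=3
Drop 2: J rot2 at col 3 lands with bottom-row=3; cleared 0 line(s) (total 0); column heights now [0 0 0 5 5 5], max=5
Drop 3: L rot1 at col 4 lands with bottom-row=5; cleared 0 line(s) (total 0); column heights now [0 0 0 5 8 6], max=8
Drop 4: Z rot0 at col 3 lands with bottom-row=8; cleared 0 line(s) (total 0); column heights now [0 0 0 10 10 9], max=10

Answer: ......
...##.
....##
....#.
....#.
....##
...###
.....#
....##
.....#
.....#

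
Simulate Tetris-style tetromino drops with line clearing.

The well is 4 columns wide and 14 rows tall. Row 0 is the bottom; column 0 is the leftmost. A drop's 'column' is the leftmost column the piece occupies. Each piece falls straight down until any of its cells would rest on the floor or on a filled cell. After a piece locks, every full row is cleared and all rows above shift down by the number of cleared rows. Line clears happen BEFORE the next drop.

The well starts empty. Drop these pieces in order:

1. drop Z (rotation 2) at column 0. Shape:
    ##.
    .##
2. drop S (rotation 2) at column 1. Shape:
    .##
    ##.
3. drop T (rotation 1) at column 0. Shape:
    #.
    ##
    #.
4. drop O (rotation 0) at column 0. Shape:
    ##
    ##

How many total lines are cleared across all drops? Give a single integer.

Drop 1: Z rot2 at col 0 lands with bottom-row=0; cleared 0 line(s) (total 0); column heights now [2 2 1 0], max=2
Drop 2: S rot2 at col 1 lands with bottom-row=2; cleared 0 line(s) (total 0); column heights now [2 3 4 4], max=4
Drop 3: T rot1 at col 0 lands with bottom-row=2; cleared 1 line(s) (total 1); column heights now [4 3 3 0], max=4
Drop 4: O rot0 at col 0 lands with bottom-row=4; cleared 0 line(s) (total 1); column heights now [6 6 3 0], max=6

Answer: 1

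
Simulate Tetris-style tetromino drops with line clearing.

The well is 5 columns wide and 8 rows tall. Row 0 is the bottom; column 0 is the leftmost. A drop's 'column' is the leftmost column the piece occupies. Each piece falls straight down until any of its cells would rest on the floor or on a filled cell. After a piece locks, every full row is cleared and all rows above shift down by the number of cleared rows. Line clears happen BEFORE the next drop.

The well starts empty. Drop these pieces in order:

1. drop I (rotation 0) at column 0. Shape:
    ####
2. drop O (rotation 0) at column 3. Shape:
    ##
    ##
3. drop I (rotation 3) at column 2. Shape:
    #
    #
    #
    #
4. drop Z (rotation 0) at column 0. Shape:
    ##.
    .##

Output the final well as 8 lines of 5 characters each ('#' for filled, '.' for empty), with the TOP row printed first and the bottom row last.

Answer: .....
##...
.##..
..#..
..#..
..###
..###
####.

Derivation:
Drop 1: I rot0 at col 0 lands with bottom-row=0; cleared 0 line(s) (total 0); column heights now [1 1 1 1 0], max=1
Drop 2: O rot0 at col 3 lands with bottom-row=1; cleared 0 line(s) (total 0); column heights now [1 1 1 3 3], max=3
Drop 3: I rot3 at col 2 lands with bottom-row=1; cleared 0 line(s) (total 0); column heights now [1 1 5 3 3], max=5
Drop 4: Z rot0 at col 0 lands with bottom-row=5; cleared 0 line(s) (total 0); column heights now [7 7 6 3 3], max=7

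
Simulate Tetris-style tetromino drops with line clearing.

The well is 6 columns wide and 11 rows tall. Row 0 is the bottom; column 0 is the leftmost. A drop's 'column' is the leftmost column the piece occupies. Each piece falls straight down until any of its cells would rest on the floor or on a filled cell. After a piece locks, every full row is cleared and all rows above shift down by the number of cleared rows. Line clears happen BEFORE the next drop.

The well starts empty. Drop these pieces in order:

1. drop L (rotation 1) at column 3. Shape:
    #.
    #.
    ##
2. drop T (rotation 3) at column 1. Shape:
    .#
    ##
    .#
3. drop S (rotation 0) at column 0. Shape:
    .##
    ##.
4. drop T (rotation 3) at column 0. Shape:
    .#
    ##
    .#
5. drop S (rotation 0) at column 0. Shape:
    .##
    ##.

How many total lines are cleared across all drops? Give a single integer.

Answer: 0

Derivation:
Drop 1: L rot1 at col 3 lands with bottom-row=0; cleared 0 line(s) (total 0); column heights now [0 0 0 3 1 0], max=3
Drop 2: T rot3 at col 1 lands with bottom-row=0; cleared 0 line(s) (total 0); column heights now [0 2 3 3 1 0], max=3
Drop 3: S rot0 at col 0 lands with bottom-row=2; cleared 0 line(s) (total 0); column heights now [3 4 4 3 1 0], max=4
Drop 4: T rot3 at col 0 lands with bottom-row=4; cleared 0 line(s) (total 0); column heights now [6 7 4 3 1 0], max=7
Drop 5: S rot0 at col 0 lands with bottom-row=7; cleared 0 line(s) (total 0); column heights now [8 9 9 3 1 0], max=9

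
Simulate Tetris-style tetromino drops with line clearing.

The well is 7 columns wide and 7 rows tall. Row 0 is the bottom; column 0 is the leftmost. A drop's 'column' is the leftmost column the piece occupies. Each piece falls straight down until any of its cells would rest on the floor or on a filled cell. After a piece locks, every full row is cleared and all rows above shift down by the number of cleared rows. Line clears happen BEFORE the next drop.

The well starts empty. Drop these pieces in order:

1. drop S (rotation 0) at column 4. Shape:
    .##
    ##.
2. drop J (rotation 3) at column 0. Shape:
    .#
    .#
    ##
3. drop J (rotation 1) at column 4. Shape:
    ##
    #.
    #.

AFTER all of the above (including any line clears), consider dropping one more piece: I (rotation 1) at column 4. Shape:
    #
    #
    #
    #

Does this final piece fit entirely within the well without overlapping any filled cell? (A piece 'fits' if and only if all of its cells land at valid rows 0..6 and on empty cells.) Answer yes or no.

Answer: no

Derivation:
Drop 1: S rot0 at col 4 lands with bottom-row=0; cleared 0 line(s) (total 0); column heights now [0 0 0 0 1 2 2], max=2
Drop 2: J rot3 at col 0 lands with bottom-row=0; cleared 0 line(s) (total 0); column heights now [1 3 0 0 1 2 2], max=3
Drop 3: J rot1 at col 4 lands with bottom-row=1; cleared 0 line(s) (total 0); column heights now [1 3 0 0 4 4 2], max=4
Test piece I rot1 at col 4 (width 1): heights before test = [1 3 0 0 4 4 2]; fits = False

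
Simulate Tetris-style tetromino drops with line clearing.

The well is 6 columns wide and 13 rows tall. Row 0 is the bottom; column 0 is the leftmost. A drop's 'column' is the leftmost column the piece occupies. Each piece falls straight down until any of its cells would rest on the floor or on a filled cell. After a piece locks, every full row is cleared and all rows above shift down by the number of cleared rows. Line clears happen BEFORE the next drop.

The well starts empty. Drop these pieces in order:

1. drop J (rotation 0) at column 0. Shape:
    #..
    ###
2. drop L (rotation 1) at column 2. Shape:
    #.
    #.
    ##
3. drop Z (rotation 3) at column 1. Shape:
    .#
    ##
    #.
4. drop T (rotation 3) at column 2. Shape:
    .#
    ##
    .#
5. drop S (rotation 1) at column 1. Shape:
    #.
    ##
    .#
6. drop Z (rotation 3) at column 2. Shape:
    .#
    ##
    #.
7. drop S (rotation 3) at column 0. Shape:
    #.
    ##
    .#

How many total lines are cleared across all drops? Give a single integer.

Answer: 0

Derivation:
Drop 1: J rot0 at col 0 lands with bottom-row=0; cleared 0 line(s) (total 0); column heights now [2 1 1 0 0 0], max=2
Drop 2: L rot1 at col 2 lands with bottom-row=1; cleared 0 line(s) (total 0); column heights now [2 1 4 2 0 0], max=4
Drop 3: Z rot3 at col 1 lands with bottom-row=3; cleared 0 line(s) (total 0); column heights now [2 5 6 2 0 0], max=6
Drop 4: T rot3 at col 2 lands with bottom-row=5; cleared 0 line(s) (total 0); column heights now [2 5 7 8 0 0], max=8
Drop 5: S rot1 at col 1 lands with bottom-row=7; cleared 0 line(s) (total 0); column heights now [2 10 9 8 0 0], max=10
Drop 6: Z rot3 at col 2 lands with bottom-row=9; cleared 0 line(s) (total 0); column heights now [2 10 11 12 0 0], max=12
Drop 7: S rot3 at col 0 lands with bottom-row=10; cleared 0 line(s) (total 0); column heights now [13 12 11 12 0 0], max=13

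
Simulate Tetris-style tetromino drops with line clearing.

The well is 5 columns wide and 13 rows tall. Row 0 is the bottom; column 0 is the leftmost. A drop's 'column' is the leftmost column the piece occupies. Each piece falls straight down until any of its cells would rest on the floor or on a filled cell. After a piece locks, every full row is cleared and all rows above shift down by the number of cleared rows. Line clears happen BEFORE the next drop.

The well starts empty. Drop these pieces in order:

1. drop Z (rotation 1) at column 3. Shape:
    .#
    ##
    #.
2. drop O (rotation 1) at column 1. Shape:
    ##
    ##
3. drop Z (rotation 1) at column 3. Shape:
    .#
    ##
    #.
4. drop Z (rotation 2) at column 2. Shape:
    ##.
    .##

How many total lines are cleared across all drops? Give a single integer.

Answer: 0

Derivation:
Drop 1: Z rot1 at col 3 lands with bottom-row=0; cleared 0 line(s) (total 0); column heights now [0 0 0 2 3], max=3
Drop 2: O rot1 at col 1 lands with bottom-row=0; cleared 0 line(s) (total 0); column heights now [0 2 2 2 3], max=3
Drop 3: Z rot1 at col 3 lands with bottom-row=2; cleared 0 line(s) (total 0); column heights now [0 2 2 4 5], max=5
Drop 4: Z rot2 at col 2 lands with bottom-row=5; cleared 0 line(s) (total 0); column heights now [0 2 7 7 6], max=7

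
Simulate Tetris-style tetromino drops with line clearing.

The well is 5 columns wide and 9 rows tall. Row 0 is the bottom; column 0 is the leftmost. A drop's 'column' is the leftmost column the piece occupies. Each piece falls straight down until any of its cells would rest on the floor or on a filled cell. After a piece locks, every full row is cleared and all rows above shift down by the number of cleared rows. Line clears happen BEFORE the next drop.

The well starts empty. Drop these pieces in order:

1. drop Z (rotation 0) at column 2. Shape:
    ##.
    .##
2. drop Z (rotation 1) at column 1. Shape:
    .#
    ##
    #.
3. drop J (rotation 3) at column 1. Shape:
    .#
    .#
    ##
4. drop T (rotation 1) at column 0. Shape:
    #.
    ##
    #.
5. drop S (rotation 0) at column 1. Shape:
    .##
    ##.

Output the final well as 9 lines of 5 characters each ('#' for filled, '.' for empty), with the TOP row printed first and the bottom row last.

Drop 1: Z rot0 at col 2 lands with bottom-row=0; cleared 0 line(s) (total 0); column heights now [0 0 2 2 1], max=2
Drop 2: Z rot1 at col 1 lands with bottom-row=1; cleared 0 line(s) (total 0); column heights now [0 3 4 2 1], max=4
Drop 3: J rot3 at col 1 lands with bottom-row=4; cleared 0 line(s) (total 0); column heights now [0 5 7 2 1], max=7
Drop 4: T rot1 at col 0 lands with bottom-row=4; cleared 0 line(s) (total 0); column heights now [7 6 7 2 1], max=7
Drop 5: S rot0 at col 1 lands with bottom-row=7; cleared 0 line(s) (total 0); column heights now [7 8 9 9 1], max=9

Answer: ..##.
.##..
#.#..
###..
###..
..#..
.##..
.###.
...##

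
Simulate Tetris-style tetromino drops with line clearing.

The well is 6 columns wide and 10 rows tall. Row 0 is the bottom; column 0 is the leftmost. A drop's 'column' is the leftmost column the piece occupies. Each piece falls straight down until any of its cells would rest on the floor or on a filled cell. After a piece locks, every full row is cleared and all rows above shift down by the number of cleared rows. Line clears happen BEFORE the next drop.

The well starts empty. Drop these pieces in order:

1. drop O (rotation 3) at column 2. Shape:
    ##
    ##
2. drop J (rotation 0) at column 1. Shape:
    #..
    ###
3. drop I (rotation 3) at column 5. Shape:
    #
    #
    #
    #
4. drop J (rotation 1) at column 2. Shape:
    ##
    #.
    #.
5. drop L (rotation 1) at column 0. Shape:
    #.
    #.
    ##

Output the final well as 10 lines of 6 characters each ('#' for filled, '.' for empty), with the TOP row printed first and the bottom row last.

Answer: ......
......
......
#.....
#.##..
###...
.##..#
.###.#
..##.#
..##.#

Derivation:
Drop 1: O rot3 at col 2 lands with bottom-row=0; cleared 0 line(s) (total 0); column heights now [0 0 2 2 0 0], max=2
Drop 2: J rot0 at col 1 lands with bottom-row=2; cleared 0 line(s) (total 0); column heights now [0 4 3 3 0 0], max=4
Drop 3: I rot3 at col 5 lands with bottom-row=0; cleared 0 line(s) (total 0); column heights now [0 4 3 3 0 4], max=4
Drop 4: J rot1 at col 2 lands with bottom-row=3; cleared 0 line(s) (total 0); column heights now [0 4 6 6 0 4], max=6
Drop 5: L rot1 at col 0 lands with bottom-row=4; cleared 0 line(s) (total 0); column heights now [7 5 6 6 0 4], max=7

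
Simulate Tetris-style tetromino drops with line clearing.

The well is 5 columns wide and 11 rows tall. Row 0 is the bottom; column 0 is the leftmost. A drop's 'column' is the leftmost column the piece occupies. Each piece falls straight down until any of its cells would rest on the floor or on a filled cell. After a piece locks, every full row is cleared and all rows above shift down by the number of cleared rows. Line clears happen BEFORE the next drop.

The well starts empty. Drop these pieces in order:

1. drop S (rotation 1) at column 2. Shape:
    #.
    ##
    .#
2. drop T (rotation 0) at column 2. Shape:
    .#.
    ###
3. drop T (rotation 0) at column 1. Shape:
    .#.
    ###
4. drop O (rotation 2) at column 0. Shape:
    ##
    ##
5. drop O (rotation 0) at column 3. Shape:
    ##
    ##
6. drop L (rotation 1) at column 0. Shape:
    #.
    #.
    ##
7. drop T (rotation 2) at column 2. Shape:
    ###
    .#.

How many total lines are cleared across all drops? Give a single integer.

Drop 1: S rot1 at col 2 lands with bottom-row=0; cleared 0 line(s) (total 0); column heights now [0 0 3 2 0], max=3
Drop 2: T rot0 at col 2 lands with bottom-row=3; cleared 0 line(s) (total 0); column heights now [0 0 4 5 4], max=5
Drop 3: T rot0 at col 1 lands with bottom-row=5; cleared 0 line(s) (total 0); column heights now [0 6 7 6 4], max=7
Drop 4: O rot2 at col 0 lands with bottom-row=6; cleared 0 line(s) (total 0); column heights now [8 8 7 6 4], max=8
Drop 5: O rot0 at col 3 lands with bottom-row=6; cleared 1 line(s) (total 1); column heights now [7 7 6 7 7], max=7
Drop 6: L rot1 at col 0 lands with bottom-row=7; cleared 0 line(s) (total 1); column heights now [10 8 6 7 7], max=10
Drop 7: T rot2 at col 2 lands with bottom-row=7; cleared 0 line(s) (total 1); column heights now [10 8 9 9 9], max=10

Answer: 1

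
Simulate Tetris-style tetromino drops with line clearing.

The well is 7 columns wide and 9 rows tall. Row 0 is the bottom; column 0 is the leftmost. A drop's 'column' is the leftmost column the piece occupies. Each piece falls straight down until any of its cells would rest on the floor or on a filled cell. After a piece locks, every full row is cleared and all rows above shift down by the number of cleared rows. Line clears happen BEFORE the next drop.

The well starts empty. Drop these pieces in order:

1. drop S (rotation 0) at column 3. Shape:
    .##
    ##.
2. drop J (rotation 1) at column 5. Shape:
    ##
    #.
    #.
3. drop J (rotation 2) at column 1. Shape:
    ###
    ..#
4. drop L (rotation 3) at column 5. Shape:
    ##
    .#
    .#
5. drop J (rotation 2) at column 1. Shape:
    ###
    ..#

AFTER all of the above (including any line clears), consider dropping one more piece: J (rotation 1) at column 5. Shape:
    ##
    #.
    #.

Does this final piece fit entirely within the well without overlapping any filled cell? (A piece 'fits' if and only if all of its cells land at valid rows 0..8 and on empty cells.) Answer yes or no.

Drop 1: S rot0 at col 3 lands with bottom-row=0; cleared 0 line(s) (total 0); column heights now [0 0 0 1 2 2 0], max=2
Drop 2: J rot1 at col 5 lands with bottom-row=2; cleared 0 line(s) (total 0); column heights now [0 0 0 1 2 5 5], max=5
Drop 3: J rot2 at col 1 lands with bottom-row=1; cleared 0 line(s) (total 0); column heights now [0 3 3 3 2 5 5], max=5
Drop 4: L rot3 at col 5 lands with bottom-row=5; cleared 0 line(s) (total 0); column heights now [0 3 3 3 2 8 8], max=8
Drop 5: J rot2 at col 1 lands with bottom-row=3; cleared 0 line(s) (total 0); column heights now [0 5 5 5 2 8 8], max=8
Test piece J rot1 at col 5 (width 2): heights before test = [0 5 5 5 2 8 8]; fits = False

Answer: no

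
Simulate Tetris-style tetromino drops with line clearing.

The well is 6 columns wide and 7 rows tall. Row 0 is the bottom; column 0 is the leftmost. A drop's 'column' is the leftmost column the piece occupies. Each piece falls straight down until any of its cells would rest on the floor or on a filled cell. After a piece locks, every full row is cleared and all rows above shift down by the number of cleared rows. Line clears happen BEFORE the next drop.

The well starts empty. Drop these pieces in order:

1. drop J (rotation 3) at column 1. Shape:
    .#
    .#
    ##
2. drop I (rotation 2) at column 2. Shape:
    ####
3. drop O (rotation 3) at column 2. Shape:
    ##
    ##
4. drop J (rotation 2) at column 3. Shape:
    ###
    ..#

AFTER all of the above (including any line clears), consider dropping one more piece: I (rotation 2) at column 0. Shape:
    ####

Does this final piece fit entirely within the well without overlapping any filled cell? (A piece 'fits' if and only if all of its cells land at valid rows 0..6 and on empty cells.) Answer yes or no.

Drop 1: J rot3 at col 1 lands with bottom-row=0; cleared 0 line(s) (total 0); column heights now [0 1 3 0 0 0], max=3
Drop 2: I rot2 at col 2 lands with bottom-row=3; cleared 0 line(s) (total 0); column heights now [0 1 4 4 4 4], max=4
Drop 3: O rot3 at col 2 lands with bottom-row=4; cleared 0 line(s) (total 0); column heights now [0 1 6 6 4 4], max=6
Drop 4: J rot2 at col 3 lands with bottom-row=5; cleared 0 line(s) (total 0); column heights now [0 1 6 7 7 7], max=7
Test piece I rot2 at col 0 (width 4): heights before test = [0 1 6 7 7 7]; fits = False

Answer: no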